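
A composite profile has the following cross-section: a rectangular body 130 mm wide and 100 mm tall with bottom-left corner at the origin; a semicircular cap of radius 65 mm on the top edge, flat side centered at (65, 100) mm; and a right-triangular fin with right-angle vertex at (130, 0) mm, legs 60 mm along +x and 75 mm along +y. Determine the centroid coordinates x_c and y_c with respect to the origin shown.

x_c = 73.74 mm, y_c = 70.96 mm

rectangular body: A = 130 × 100 = 13000.00, centroid at (65.00, 50.00).
semicircular top: A = ½π·65² = 6636.61, centroid at (65.00, 127.59).
triangular fin: A = ½·60·75 = 2250.00, centroid at (150.00, 25.00).
ΣA = 21886.61 mm²
ΣAx_c = (13000.00)(65.00) + (6636.61)(65.00) + (2250.00)(150.00) = 1613879.94 mm³
ΣAy_c = (13000.00)(50.00) + (6636.61)(127.59) + (2250.00)(25.00) = 1552994.78 mm³
x_c = 1613879.94 / 21886.61 = 73.74 mm
y_c = 1552994.78 / 21886.61 = 70.96 mm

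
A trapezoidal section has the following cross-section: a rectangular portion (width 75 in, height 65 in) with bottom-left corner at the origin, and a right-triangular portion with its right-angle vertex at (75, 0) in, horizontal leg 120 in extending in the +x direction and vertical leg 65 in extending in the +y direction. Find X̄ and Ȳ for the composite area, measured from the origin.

X̄ = 71.94 in, Ȳ = 27.69 in

Part | A | x̄ᵢ | ȳᵢ | A·x̄ᵢ | A·ȳᵢ
rectangular portion | 4875.00 | 37.50 | 32.50 | 182812.50 | 158437.50
triangular portion | 3900.00 | 115.00 | 21.67 | 448500.00 | 84500.00
Σ | 8775.00 |  |  | 631312.50 | 242937.50
X̄ = 631312.50 / 8775.00 = 71.94 in
Ȳ = 242937.50 / 8775.00 = 27.69 in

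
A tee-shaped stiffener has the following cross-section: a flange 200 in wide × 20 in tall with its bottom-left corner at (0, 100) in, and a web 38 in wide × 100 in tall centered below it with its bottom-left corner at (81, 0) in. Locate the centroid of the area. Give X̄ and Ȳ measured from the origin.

X̄ = 100.00 in, Ȳ = 80.77 in

web: A = 38 × 100 = 3800.00, centroid at (100.00, 50.00).
flange: A = 200 × 20 = 4000.00, centroid at (100.00, 110.00).
ΣA = 7800.00 in², ΣAX̄ = 780000.00 in³, ΣAȲ = 630000.00 in³.
X̄ = 780000.00/7800.00 = 100.00 in; Ȳ = 630000.00/7800.00 = 80.77 in.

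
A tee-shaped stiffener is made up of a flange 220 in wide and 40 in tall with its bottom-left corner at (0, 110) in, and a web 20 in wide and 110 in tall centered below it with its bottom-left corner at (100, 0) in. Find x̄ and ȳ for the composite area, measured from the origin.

Part | A | x̄ᵢ | ȳᵢ | A·x̄ᵢ | A·ȳᵢ
web | 2200.00 | 110.00 | 55.00 | 242000.00 | 121000.00
flange | 8800.00 | 110.00 | 130.00 | 968000.00 | 1144000.00
Σ | 11000.00 |  |  | 1210000.00 | 1265000.00
x̄ = 1210000.00 / 11000.00 = 110.00 in
ȳ = 1265000.00 / 11000.00 = 115.00 in

x̄ = 110.00 in, ȳ = 115.00 in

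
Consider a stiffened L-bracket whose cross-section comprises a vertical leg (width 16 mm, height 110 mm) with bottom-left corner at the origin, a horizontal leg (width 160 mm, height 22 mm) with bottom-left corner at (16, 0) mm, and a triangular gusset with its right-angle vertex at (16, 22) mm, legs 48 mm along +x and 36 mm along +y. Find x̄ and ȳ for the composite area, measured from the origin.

x̄ = 61.79 mm, ȳ = 26.84 mm

vertical leg: A = 16 × 110 = 1760.00, centroid at (8.00, 55.00).
horizontal leg: A = 160 × 22 = 3520.00, centroid at (96.00, 11.00).
gusset: A = ½·48·36 = 864.00, centroid at (32.00, 34.00).
ΣA = 6144.00 mm²
ΣAx̄ = (1760.00)(8.00) + (3520.00)(96.00) + (864.00)(32.00) = 379648.00 mm³
ΣAȳ = (1760.00)(55.00) + (3520.00)(11.00) + (864.00)(34.00) = 164896.00 mm³
x̄ = 379648.00 / 6144.00 = 61.79 mm
ȳ = 164896.00 / 6144.00 = 26.84 mm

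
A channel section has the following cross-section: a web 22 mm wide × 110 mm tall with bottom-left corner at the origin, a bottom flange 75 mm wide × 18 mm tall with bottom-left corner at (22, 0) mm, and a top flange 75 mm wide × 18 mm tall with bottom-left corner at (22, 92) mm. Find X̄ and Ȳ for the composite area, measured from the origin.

X̄ = 36.58 mm, Ȳ = 55.00 mm

web: A = 22 × 110 = 2420.00, centroid at (11.00, 55.00).
bottom flange: A = 75 × 18 = 1350.00, centroid at (59.50, 9.00).
top flange: A = 75 × 18 = 1350.00, centroid at (59.50, 101.00).
ΣA = 5120.00 mm²
ΣAX̄ = (2420.00)(11.00) + (1350.00)(59.50) + (1350.00)(59.50) = 187270.00 mm³
ΣAȲ = (2420.00)(55.00) + (1350.00)(9.00) + (1350.00)(101.00) = 281600.00 mm³
X̄ = 187270.00 / 5120.00 = 36.58 mm
Ȳ = 281600.00 / 5120.00 = 55.00 mm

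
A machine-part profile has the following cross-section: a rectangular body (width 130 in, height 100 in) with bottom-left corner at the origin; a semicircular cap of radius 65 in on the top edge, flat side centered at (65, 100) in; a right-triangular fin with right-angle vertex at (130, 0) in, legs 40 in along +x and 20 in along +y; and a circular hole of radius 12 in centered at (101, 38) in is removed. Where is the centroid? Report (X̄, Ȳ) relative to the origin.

X̄ = 65.77 in, Ȳ = 75.68 in

rectangular body: A = 130 × 100 = 13000.00, centroid at (65.00, 50.00).
semicircular top: A = ½π·65² = 6636.61, centroid at (65.00, 127.59).
triangular fin: A = ½·40·20 = 400.00, centroid at (143.33, 6.67).
hole: A = −π·12² = -452.39, centroid at (101.00, 38.00).
ΣA = 19584.23 in²
ΣAX̄ = (13000.00)(65.00) + (6636.61)(65.00) + (400.00)(143.33) + (-452.39)(101.00) = 1288021.95 in³
ΣAȲ = (13000.00)(50.00) + (6636.61)(127.59) + (400.00)(6.67) + (-452.39)(38.00) = 1482220.65 in³
X̄ = 1288021.95 / 19584.23 = 65.77 in
Ȳ = 1482220.65 / 19584.23 = 75.68 in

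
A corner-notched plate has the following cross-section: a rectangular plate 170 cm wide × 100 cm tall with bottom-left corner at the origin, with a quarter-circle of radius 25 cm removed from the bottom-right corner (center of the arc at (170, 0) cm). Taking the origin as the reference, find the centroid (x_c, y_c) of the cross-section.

plate: A = 170 × 100 = 17000.00, centroid at (85.00, 50.00).
removed quarter-circle: A = −¼π·25² = -490.87, centroid at (159.39, 10.61).
ΣA = 16509.13 cm², ΣAx_c = 1366759.78 cm³, ΣAy_c = 844791.67 cm³.
x_c = 1366759.78/16509.13 = 82.79 cm; y_c = 844791.67/16509.13 = 51.17 cm.

x_c = 82.79 cm, y_c = 51.17 cm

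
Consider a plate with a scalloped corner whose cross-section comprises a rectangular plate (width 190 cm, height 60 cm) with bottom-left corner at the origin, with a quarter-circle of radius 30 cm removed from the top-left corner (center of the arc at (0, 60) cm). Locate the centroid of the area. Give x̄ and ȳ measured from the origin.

x̄ = 100.44 cm, ȳ = 28.86 cm

plate: A = 190 × 60 = 11400.00, centroid at (95.00, 30.00).
removed quarter-circle: A = −¼π·30² = -706.86, centroid at (12.73, 47.27).
ΣA = 10693.14 cm²
ΣAx̄ = (11400.00)(95.00) + (-706.86)(12.73) = 1074000.00 cm³
ΣAȳ = (11400.00)(30.00) + (-706.86)(47.27) = 308588.50 cm³
x̄ = 1074000.00 / 10693.14 = 100.44 cm
ȳ = 308588.50 / 10693.14 = 28.86 cm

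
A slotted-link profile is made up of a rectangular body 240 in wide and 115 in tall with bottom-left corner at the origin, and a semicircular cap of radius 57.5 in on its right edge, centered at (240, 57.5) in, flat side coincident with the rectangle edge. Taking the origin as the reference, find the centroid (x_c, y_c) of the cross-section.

x_c = 142.87 in, y_c = 57.50 in

rectangular body: A = 240 × 115 = 27600.00, centroid at (120.00, 57.50).
semicircular end: A = ½π·57.5² = 5193.45, centroid at (264.40, 57.50).
ΣA = 32793.45 in²
ΣAx_c = (27600.00)(120.00) + (5193.45)(264.40) = 4685166.47 in³
ΣAy_c = (27600.00)(57.50) + (5193.45)(57.50) = 1885623.11 in³
x_c = 4685166.47 / 32793.45 = 142.87 in
y_c = 1885623.11 / 32793.45 = 57.50 in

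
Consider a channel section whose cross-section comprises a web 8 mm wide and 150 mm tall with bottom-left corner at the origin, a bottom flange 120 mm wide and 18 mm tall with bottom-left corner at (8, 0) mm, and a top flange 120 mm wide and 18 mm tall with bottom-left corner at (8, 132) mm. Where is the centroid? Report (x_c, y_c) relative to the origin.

Part | A | x̄ᵢ | ȳᵢ | A·x̄ᵢ | A·ȳᵢ
web | 1200.00 | 4.00 | 75.00 | 4800.00 | 90000.00
bottom flange | 2160.00 | 68.00 | 9.00 | 146880.00 | 19440.00
top flange | 2160.00 | 68.00 | 141.00 | 146880.00 | 304560.00
Σ | 5520.00 |  |  | 298560.00 | 414000.00
x_c = 298560.00 / 5520.00 = 54.09 mm
y_c = 414000.00 / 5520.00 = 75.00 mm

x_c = 54.09 mm, y_c = 75.00 mm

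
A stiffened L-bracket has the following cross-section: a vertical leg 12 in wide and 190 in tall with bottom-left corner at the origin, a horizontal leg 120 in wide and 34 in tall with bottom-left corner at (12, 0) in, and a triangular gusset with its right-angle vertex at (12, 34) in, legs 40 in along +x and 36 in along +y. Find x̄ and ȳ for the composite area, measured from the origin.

x̄ = 46.00 in, ȳ = 45.07 in

Part | A | x̄ᵢ | ȳᵢ | A·x̄ᵢ | A·ȳᵢ
vertical leg | 2280.00 | 6.00 | 95.00 | 13680.00 | 216600.00
horizontal leg | 4080.00 | 72.00 | 17.00 | 293760.00 | 69360.00
gusset | 720.00 | 25.33 | 46.00 | 18240.00 | 33120.00
Σ | 7080.00 |  |  | 325680.00 | 319080.00
x̄ = 325680.00 / 7080.00 = 46.00 in
ȳ = 319080.00 / 7080.00 = 45.07 in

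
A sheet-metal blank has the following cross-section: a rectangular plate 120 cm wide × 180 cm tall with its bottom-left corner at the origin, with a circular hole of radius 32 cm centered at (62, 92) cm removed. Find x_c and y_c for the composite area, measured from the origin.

plate: A = 120 × 180 = 21600.00, centroid at (60.00, 90.00).
hole: A = −π·32² = -3216.99, centroid at (62.00, 92.00).
ΣA = 18383.01 cm²
ΣAx_c = (21600.00)(60.00) + (-3216.99)(62.00) = 1096546.57 cm³
ΣAy_c = (21600.00)(90.00) + (-3216.99)(92.00) = 1648036.84 cm³
x_c = 1096546.57 / 18383.01 = 59.65 cm
y_c = 1648036.84 / 18383.01 = 89.65 cm

x_c = 59.65 cm, y_c = 89.65 cm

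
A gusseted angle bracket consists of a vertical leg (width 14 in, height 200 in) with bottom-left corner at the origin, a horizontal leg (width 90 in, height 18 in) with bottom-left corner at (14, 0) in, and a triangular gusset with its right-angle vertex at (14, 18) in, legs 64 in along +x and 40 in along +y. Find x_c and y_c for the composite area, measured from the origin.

x_c = 28.14 in, y_c = 58.72 in

vertical leg: A = 14 × 200 = 2800.00, centroid at (7.00, 100.00).
horizontal leg: A = 90 × 18 = 1620.00, centroid at (59.00, 9.00).
gusset: A = ½·64·40 = 1280.00, centroid at (35.33, 31.33).
ΣA = 5700.00 in²
ΣAx_c = (2800.00)(7.00) + (1620.00)(59.00) + (1280.00)(35.33) = 160406.67 in³
ΣAy_c = (2800.00)(100.00) + (1620.00)(9.00) + (1280.00)(31.33) = 334686.67 in³
x_c = 160406.67 / 5700.00 = 28.14 in
y_c = 334686.67 / 5700.00 = 58.72 in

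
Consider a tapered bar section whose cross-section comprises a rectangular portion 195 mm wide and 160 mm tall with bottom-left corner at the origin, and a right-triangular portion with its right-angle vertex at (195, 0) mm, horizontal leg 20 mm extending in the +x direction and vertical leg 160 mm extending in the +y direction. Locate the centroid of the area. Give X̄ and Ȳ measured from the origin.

rectangular portion: A = 195 × 160 = 31200.00, centroid at (97.50, 80.00).
triangular portion: A = ½·20·160 = 1600.00, centroid at (201.67, 53.33).
ΣA = 32800.00 mm²
ΣAX̄ = (31200.00)(97.50) + (1600.00)(201.67) = 3364666.67 mm³
ΣAȲ = (31200.00)(80.00) + (1600.00)(53.33) = 2581333.33 mm³
X̄ = 3364666.67 / 32800.00 = 102.58 mm
Ȳ = 2581333.33 / 32800.00 = 78.70 mm

X̄ = 102.58 mm, Ȳ = 78.70 mm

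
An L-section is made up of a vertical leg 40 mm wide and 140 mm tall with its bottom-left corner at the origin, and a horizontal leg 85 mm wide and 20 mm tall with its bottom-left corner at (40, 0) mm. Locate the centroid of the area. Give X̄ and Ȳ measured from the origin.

vertical leg: A = 40 × 140 = 5600.00, centroid at (20.00, 70.00).
horizontal leg: A = 85 × 20 = 1700.00, centroid at (82.50, 10.00).
ΣA = 7300.00 mm², ΣAX̄ = 252250.00 mm³, ΣAȲ = 409000.00 mm³.
X̄ = 252250.00/7300.00 = 34.55 mm; Ȳ = 409000.00/7300.00 = 56.03 mm.

X̄ = 34.55 mm, Ȳ = 56.03 mm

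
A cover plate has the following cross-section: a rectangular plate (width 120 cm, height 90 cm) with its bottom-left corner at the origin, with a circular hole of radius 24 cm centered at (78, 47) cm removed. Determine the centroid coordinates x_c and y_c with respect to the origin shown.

x_c = 56.38 cm, y_c = 44.60 cm

plate: A = 120 × 90 = 10800.00, centroid at (60.00, 45.00).
hole: A = −π·24² = -1809.56, centroid at (78.00, 47.00).
ΣA = 8990.44 cm², ΣAx_c = 506854.53 cm³, ΣAy_c = 400950.80 cm³.
x_c = 506854.53/8990.44 = 56.38 cm; y_c = 400950.80/8990.44 = 44.60 cm.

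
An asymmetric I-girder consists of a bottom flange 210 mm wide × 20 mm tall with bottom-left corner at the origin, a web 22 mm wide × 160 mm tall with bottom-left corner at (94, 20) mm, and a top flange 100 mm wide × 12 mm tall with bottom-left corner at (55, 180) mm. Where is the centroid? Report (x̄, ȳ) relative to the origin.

Part | A | x̄ᵢ | ȳᵢ | A·x̄ᵢ | A·ȳᵢ
bottom flange | 4200.00 | 105.00 | 10.00 | 441000.00 | 42000.00
web | 3520.00 | 105.00 | 100.00 | 369600.00 | 352000.00
top flange | 1200.00 | 105.00 | 186.00 | 126000.00 | 223200.00
Σ | 8920.00 |  |  | 936600.00 | 617200.00
x̄ = 936600.00 / 8920.00 = 105.00 mm
ȳ = 617200.00 / 8920.00 = 69.19 mm

x̄ = 105.00 mm, ȳ = 69.19 mm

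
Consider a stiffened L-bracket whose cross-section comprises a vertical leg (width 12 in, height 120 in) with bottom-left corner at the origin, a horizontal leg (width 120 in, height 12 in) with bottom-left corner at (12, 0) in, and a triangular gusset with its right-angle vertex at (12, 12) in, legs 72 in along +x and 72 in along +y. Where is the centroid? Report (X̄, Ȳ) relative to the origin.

X̄ = 37.58 in, Ȳ = 34.42 in

vertical leg: A = 12 × 120 = 1440.00, centroid at (6.00, 60.00).
horizontal leg: A = 120 × 12 = 1440.00, centroid at (72.00, 6.00).
gusset: A = ½·72·72 = 2592.00, centroid at (36.00, 36.00).
ΣA = 5472.00 in²
ΣAX̄ = (1440.00)(6.00) + (1440.00)(72.00) + (2592.00)(36.00) = 205632.00 in³
ΣAȲ = (1440.00)(60.00) + (1440.00)(6.00) + (2592.00)(36.00) = 188352.00 in³
X̄ = 205632.00 / 5472.00 = 37.58 in
Ȳ = 188352.00 / 5472.00 = 34.42 in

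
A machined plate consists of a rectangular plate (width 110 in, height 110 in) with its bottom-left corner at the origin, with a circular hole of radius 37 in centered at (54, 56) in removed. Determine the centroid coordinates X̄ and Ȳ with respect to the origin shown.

X̄ = 55.55 in, Ȳ = 54.45 in

plate: A = 110 × 110 = 12100.00, centroid at (55.00, 55.00).
hole: A = −π·37² = -4300.84, centroid at (54.00, 56.00).
ΣA = 7799.16 in², ΣAX̄ = 433254.62 in³, ΣAȲ = 424652.94 in³.
X̄ = 433254.62/7799.16 = 55.55 in; Ȳ = 424652.94/7799.16 = 54.45 in.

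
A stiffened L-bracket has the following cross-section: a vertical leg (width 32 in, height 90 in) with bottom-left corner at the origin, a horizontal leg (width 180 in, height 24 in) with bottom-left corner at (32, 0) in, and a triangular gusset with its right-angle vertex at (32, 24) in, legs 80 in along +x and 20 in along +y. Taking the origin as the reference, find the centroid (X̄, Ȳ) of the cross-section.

X̄ = 77.51 in, Ȳ = 25.75 in

vertical leg: A = 32 × 90 = 2880.00, centroid at (16.00, 45.00).
horizontal leg: A = 180 × 24 = 4320.00, centroid at (122.00, 12.00).
gusset: A = ½·80·20 = 800.00, centroid at (58.67, 30.67).
ΣA = 8000.00 in²
ΣAX̄ = (2880.00)(16.00) + (4320.00)(122.00) + (800.00)(58.67) = 620053.33 in³
ΣAȲ = (2880.00)(45.00) + (4320.00)(12.00) + (800.00)(30.67) = 205973.33 in³
X̄ = 620053.33 / 8000.00 = 77.51 in
Ȳ = 205973.33 / 8000.00 = 25.75 in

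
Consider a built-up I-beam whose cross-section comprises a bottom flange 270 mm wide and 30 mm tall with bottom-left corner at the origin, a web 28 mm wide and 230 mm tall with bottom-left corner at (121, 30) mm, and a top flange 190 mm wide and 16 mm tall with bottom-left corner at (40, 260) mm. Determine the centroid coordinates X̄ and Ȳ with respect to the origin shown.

bottom flange: A = 270 × 30 = 8100.00, centroid at (135.00, 15.00).
web: A = 28 × 230 = 6440.00, centroid at (135.00, 145.00).
top flange: A = 190 × 16 = 3040.00, centroid at (135.00, 268.00).
ΣA = 17580.00 mm², ΣAX̄ = 2373300.00 mm³, ΣAȲ = 1870020.00 mm³.
X̄ = 2373300.00/17580.00 = 135.00 mm; Ȳ = 1870020.00/17580.00 = 106.37 mm.

X̄ = 135.00 mm, Ȳ = 106.37 mm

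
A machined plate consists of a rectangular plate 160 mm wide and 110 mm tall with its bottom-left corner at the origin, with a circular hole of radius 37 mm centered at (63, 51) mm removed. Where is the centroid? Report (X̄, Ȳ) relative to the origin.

X̄ = 85.50 mm, Ȳ = 56.29 mm

plate: A = 160 × 110 = 17600.00, centroid at (80.00, 55.00).
hole: A = −π·37² = -4300.84, centroid at (63.00, 51.00).
ΣA = 13299.16 mm²
ΣAX̄ = (17600.00)(80.00) + (-4300.84)(63.00) = 1137047.06 mm³
ΣAȲ = (17600.00)(55.00) + (-4300.84)(51.00) = 748657.14 mm³
X̄ = 1137047.06 / 13299.16 = 85.50 mm
Ȳ = 748657.14 / 13299.16 = 56.29 mm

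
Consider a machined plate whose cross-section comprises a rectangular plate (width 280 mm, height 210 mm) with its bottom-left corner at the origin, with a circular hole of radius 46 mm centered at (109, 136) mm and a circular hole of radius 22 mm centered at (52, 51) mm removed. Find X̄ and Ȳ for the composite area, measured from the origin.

plate: A = 280 × 210 = 58800.00, centroid at (140.00, 105.00).
hole 1: A = −π·46² = -6647.61, centroid at (109.00, 136.00).
hole 2: A = −π·22² = -1520.53, centroid at (52.00, 51.00).
ΣA = 50631.86 mm²
ΣAX̄ = (58800.00)(140.00) + (-6647.61)(109.00) + (-1520.53)(52.00) = 7428342.90 mm³
ΣAȲ = (58800.00)(105.00) + (-6647.61)(136.00) + (-1520.53)(51.00) = 5192377.96 mm³
X̄ = 7428342.90 / 50631.86 = 146.71 mm
Ȳ = 5192377.96 / 50631.86 = 102.55 mm

X̄ = 146.71 mm, Ȳ = 102.55 mm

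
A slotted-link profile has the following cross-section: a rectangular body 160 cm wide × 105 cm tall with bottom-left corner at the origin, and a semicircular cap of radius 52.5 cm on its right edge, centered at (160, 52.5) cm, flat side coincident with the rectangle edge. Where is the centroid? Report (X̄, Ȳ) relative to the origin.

rectangular body: A = 160 × 105 = 16800.00, centroid at (80.00, 52.50).
semicircular end: A = ½π·52.5² = 4329.51, centroid at (182.28, 52.50).
ΣA = 21129.51 cm², ΣAX̄ = 2133189.93 cm³, ΣAȲ = 1109299.14 cm³.
X̄ = 2133189.93/21129.51 = 100.96 cm; Ȳ = 1109299.14/21129.51 = 52.50 cm.

X̄ = 100.96 cm, Ȳ = 52.50 cm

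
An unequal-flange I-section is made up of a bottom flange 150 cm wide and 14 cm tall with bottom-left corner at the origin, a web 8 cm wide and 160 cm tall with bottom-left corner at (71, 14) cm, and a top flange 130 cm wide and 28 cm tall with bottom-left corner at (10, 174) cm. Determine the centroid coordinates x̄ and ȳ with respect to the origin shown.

bottom flange: A = 150 × 14 = 2100.00, centroid at (75.00, 7.00).
web: A = 8 × 160 = 1280.00, centroid at (75.00, 94.00).
top flange: A = 130 × 28 = 3640.00, centroid at (75.00, 188.00).
ΣA = 7020.00 cm², ΣAx̄ = 526500.00 cm³, ΣAȳ = 819340.00 cm³.
x̄ = 526500.00/7020.00 = 75.00 cm; ȳ = 819340.00/7020.00 = 116.72 cm.

x̄ = 75.00 cm, ȳ = 116.72 cm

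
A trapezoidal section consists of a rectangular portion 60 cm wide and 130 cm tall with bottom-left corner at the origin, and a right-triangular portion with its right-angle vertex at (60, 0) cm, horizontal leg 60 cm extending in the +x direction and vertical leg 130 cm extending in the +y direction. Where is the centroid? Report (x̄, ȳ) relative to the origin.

x̄ = 46.67 cm, ȳ = 57.78 cm

Part | A | x̄ᵢ | ȳᵢ | A·x̄ᵢ | A·ȳᵢ
rectangular portion | 7800.00 | 30.00 | 65.00 | 234000.00 | 507000.00
triangular portion | 3900.00 | 80.00 | 43.33 | 312000.00 | 169000.00
Σ | 11700.00 |  |  | 546000.00 | 676000.00
x̄ = 546000.00 / 11700.00 = 46.67 cm
ȳ = 676000.00 / 11700.00 = 57.78 cm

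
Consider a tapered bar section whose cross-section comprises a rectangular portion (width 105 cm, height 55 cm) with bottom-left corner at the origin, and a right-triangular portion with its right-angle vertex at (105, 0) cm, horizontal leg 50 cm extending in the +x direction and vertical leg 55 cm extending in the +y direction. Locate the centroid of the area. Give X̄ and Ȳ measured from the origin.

Part | A | x̄ᵢ | ȳᵢ | A·x̄ᵢ | A·ȳᵢ
rectangular portion | 5775.00 | 52.50 | 27.50 | 303187.50 | 158812.50
triangular portion | 1375.00 | 121.67 | 18.33 | 167291.67 | 25208.33
Σ | 7150.00 |  |  | 470479.17 | 184020.83
X̄ = 470479.17 / 7150.00 = 65.80 cm
Ȳ = 184020.83 / 7150.00 = 25.74 cm

X̄ = 65.80 cm, Ȳ = 25.74 cm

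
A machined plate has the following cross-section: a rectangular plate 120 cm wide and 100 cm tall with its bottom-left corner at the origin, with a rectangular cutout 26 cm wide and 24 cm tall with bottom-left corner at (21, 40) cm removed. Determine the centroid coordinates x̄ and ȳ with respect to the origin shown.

Part | A | x̄ᵢ | ȳᵢ | A·x̄ᵢ | A·ȳᵢ
plate | 12000.00 | 60.00 | 50.00 | 720000.00 | 600000.00
hole | -624.00 | 34.00 | 52.00 | -21216.00 | -32448.00
Σ | 11376.00 |  |  | 698784.00 | 567552.00
x̄ = 698784.00 / 11376.00 = 61.43 cm
ȳ = 567552.00 / 11376.00 = 49.89 cm

x̄ = 61.43 cm, ȳ = 49.89 cm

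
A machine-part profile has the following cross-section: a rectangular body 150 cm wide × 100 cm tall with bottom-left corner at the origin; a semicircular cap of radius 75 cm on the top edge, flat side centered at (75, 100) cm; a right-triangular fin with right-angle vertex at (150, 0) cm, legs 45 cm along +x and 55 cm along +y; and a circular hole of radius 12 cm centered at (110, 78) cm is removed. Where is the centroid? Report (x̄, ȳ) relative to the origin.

x̄ = 78.88 cm, ȳ = 77.26 cm

rectangular body: A = 150 × 100 = 15000.00, centroid at (75.00, 50.00).
semicircular top: A = ½π·75² = 8835.73, centroid at (75.00, 131.83).
triangular fin: A = ½·45·55 = 1237.50, centroid at (165.00, 18.33).
hole: A = −π·12² = -452.39, centroid at (110.00, 78.00).
ΣA = 24620.84 cm², ΣAx̄ = 1942104.37 cm³, ΣAȳ = 1902224.07 cm³.
x̄ = 1942104.37/24620.84 = 78.88 cm; ȳ = 1902224.07/24620.84 = 77.26 cm.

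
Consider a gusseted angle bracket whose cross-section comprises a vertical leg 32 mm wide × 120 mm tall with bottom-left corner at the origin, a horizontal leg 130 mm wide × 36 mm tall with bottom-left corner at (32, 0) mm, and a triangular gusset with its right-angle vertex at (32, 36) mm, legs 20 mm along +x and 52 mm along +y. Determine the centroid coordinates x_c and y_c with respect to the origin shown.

Part | A | x̄ᵢ | ȳᵢ | A·x̄ᵢ | A·ȳᵢ
vertical leg | 3840.00 | 16.00 | 60.00 | 61440.00 | 230400.00
horizontal leg | 4680.00 | 97.00 | 18.00 | 453960.00 | 84240.00
gusset | 520.00 | 38.67 | 53.33 | 20106.67 | 27733.33
Σ | 9040.00 |  |  | 535506.67 | 342373.33
x_c = 535506.67 / 9040.00 = 59.24 mm
y_c = 342373.33 / 9040.00 = 37.87 mm

x_c = 59.24 mm, y_c = 37.87 mm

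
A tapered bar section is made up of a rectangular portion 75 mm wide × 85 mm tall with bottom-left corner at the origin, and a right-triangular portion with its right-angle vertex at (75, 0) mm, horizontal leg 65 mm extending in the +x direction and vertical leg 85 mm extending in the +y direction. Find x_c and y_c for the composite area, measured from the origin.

rectangular portion: A = 75 × 85 = 6375.00, centroid at (37.50, 42.50).
triangular portion: A = ½·65·85 = 2762.50, centroid at (96.67, 28.33).
ΣA = 9137.50 mm²
ΣAx_c = (6375.00)(37.50) + (2762.50)(96.67) = 506104.17 mm³
ΣAy_c = (6375.00)(42.50) + (2762.50)(28.33) = 349208.33 mm³
x_c = 506104.17 / 9137.50 = 55.39 mm
y_c = 349208.33 / 9137.50 = 38.22 mm

x_c = 55.39 mm, y_c = 38.22 mm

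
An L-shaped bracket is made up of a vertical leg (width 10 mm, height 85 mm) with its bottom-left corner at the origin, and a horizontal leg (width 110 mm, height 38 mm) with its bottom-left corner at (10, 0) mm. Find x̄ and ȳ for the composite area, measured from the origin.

vertical leg: A = 10 × 85 = 850.00, centroid at (5.00, 42.50).
horizontal leg: A = 110 × 38 = 4180.00, centroid at (65.00, 19.00).
ΣA = 5030.00 mm², ΣAx̄ = 275950.00 mm³, ΣAȳ = 115545.00 mm³.
x̄ = 275950.00/5030.00 = 54.86 mm; ȳ = 115545.00/5030.00 = 22.97 mm.

x̄ = 54.86 mm, ȳ = 22.97 mm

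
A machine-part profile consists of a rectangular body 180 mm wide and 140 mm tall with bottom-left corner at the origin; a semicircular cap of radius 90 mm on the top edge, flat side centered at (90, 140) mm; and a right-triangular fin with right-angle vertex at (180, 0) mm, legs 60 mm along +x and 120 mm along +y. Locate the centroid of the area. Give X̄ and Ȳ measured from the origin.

X̄ = 99.54 mm, Ȳ = 100.55 mm

rectangular body: A = 180 × 140 = 25200.00, centroid at (90.00, 70.00).
semicircular top: A = ½π·90² = 12723.45, centroid at (90.00, 178.20).
triangular fin: A = ½·60·120 = 3600.00, centroid at (200.00, 40.00).
ΣA = 41523.45 mm²
ΣAX̄ = (25200.00)(90.00) + (12723.45)(90.00) + (3600.00)(200.00) = 4133110.52 mm³
ΣAȲ = (25200.00)(70.00) + (12723.45)(178.20) + (3600.00)(40.00) = 4175283.03 mm³
X̄ = 4133110.52 / 41523.45 = 99.54 mm
Ȳ = 4175283.03 / 41523.45 = 100.55 mm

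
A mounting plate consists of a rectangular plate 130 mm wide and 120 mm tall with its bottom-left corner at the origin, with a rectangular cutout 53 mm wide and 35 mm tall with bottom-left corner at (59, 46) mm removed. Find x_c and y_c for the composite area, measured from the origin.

x_c = 62.23 mm, y_c = 59.53 mm

plate: A = 130 × 120 = 15600.00, centroid at (65.00, 60.00).
hole: A = −(53 × 35) = -1855.00, centroid at (85.50, 63.50).
ΣA = 13745.00 mm²
ΣAx_c = (15600.00)(65.00) + (-1855.00)(85.50) = 855397.50 mm³
ΣAy_c = (15600.00)(60.00) + (-1855.00)(63.50) = 818207.50 mm³
x_c = 855397.50 / 13745.00 = 62.23 mm
y_c = 818207.50 / 13745.00 = 59.53 mm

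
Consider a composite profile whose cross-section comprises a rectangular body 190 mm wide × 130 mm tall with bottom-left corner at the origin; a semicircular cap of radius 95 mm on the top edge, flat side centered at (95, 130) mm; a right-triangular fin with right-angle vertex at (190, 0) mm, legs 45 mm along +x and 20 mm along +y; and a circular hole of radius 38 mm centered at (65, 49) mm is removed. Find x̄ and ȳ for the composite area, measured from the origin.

x̄ = 100.33 mm, ȳ = 109.25 mm

Part | A | x̄ᵢ | ȳᵢ | A·x̄ᵢ | A·ȳᵢ
rectangular body | 24700.00 | 95.00 | 65.00 | 2346500.00 | 1605500.00
semicircular top | 14176.44 | 95.00 | 170.32 | 1346761.50 | 2414520.12
triangular fin | 450.00 | 205.00 | 6.67 | 92250.00 | 3000.00
hole | -4536.46 | 65.00 | 49.00 | -294869.89 | -222286.53
Σ | 34789.98 |  |  | 3490641.61 | 3800733.59
x̄ = 3490641.61 / 34789.98 = 100.33 mm
ȳ = 3800733.59 / 34789.98 = 109.25 mm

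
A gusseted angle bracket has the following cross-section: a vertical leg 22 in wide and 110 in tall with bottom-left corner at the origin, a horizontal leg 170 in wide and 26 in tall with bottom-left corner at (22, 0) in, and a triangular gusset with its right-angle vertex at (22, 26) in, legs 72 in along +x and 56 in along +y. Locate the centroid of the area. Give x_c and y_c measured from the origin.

Part | A | x̄ᵢ | ȳᵢ | A·x̄ᵢ | A·ȳᵢ
vertical leg | 2420.00 | 11.00 | 55.00 | 26620.00 | 133100.00
horizontal leg | 4420.00 | 107.00 | 13.00 | 472940.00 | 57460.00
gusset | 2016.00 | 46.00 | 44.67 | 92736.00 | 90048.00
Σ | 8856.00 |  |  | 592296.00 | 280608.00
x_c = 592296.00 / 8856.00 = 66.88 in
y_c = 280608.00 / 8856.00 = 31.69 in

x_c = 66.88 in, y_c = 31.69 in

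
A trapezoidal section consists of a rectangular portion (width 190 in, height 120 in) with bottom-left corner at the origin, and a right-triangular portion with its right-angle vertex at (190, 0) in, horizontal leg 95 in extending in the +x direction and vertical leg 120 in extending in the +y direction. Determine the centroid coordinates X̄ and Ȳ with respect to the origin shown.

rectangular portion: A = 190 × 120 = 22800.00, centroid at (95.00, 60.00).
triangular portion: A = ½·95·120 = 5700.00, centroid at (221.67, 40.00).
ΣA = 28500.00 in²
ΣAX̄ = (22800.00)(95.00) + (5700.00)(221.67) = 3429500.00 in³
ΣAȲ = (22800.00)(60.00) + (5700.00)(40.00) = 1596000.00 in³
X̄ = 3429500.00 / 28500.00 = 120.33 in
Ȳ = 1596000.00 / 28500.00 = 56.00 in

X̄ = 120.33 in, Ȳ = 56.00 in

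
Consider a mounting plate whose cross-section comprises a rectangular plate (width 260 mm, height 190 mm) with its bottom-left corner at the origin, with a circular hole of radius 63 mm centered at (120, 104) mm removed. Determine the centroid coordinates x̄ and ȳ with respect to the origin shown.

x̄ = 133.38 mm, ȳ = 91.96 mm

plate: A = 260 × 190 = 49400.00, centroid at (130.00, 95.00).
hole: A = −π·63² = -12468.98, centroid at (120.00, 104.00).
ΣA = 36931.02 mm²
ΣAx̄ = (49400.00)(130.00) + (-12468.98)(120.00) = 4925722.25 mm³
ΣAȳ = (49400.00)(95.00) + (-12468.98)(104.00) = 3396225.95 mm³
x̄ = 4925722.25 / 36931.02 = 133.38 mm
ȳ = 3396225.95 / 36931.02 = 91.96 mm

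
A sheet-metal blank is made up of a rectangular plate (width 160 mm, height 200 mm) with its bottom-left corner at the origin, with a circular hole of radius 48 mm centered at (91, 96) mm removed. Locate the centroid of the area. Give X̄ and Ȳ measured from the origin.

plate: A = 160 × 200 = 32000.00, centroid at (80.00, 100.00).
hole: A = −π·48² = -7238.23, centroid at (91.00, 96.00).
ΣA = 24761.77 mm², ΣAX̄ = 1901321.12 mm³, ΣAȲ = 2505129.97 mm³.
X̄ = 1901321.12/24761.77 = 76.78 mm; Ȳ = 2505129.97/24761.77 = 101.17 mm.

X̄ = 76.78 mm, Ȳ = 101.17 mm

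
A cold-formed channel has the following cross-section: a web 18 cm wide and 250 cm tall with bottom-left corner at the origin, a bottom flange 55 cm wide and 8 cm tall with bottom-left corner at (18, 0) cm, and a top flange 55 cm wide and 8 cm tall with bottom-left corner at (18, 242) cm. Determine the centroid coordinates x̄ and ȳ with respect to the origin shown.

web: A = 18 × 250 = 4500.00, centroid at (9.00, 125.00).
bottom flange: A = 55 × 8 = 440.00, centroid at (45.50, 4.00).
top flange: A = 55 × 8 = 440.00, centroid at (45.50, 246.00).
ΣA = 5380.00 cm²
ΣAx̄ = (4500.00)(9.00) + (440.00)(45.50) + (440.00)(45.50) = 80540.00 cm³
ΣAȳ = (4500.00)(125.00) + (440.00)(4.00) + (440.00)(246.00) = 672500.00 cm³
x̄ = 80540.00 / 5380.00 = 14.97 cm
ȳ = 672500.00 / 5380.00 = 125.00 cm

x̄ = 14.97 cm, ȳ = 125.00 cm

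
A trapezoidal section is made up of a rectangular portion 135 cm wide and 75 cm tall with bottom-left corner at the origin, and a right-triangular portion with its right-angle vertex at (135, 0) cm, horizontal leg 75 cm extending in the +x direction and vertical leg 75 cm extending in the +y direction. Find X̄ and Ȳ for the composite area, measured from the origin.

rectangular portion: A = 135 × 75 = 10125.00, centroid at (67.50, 37.50).
triangular portion: A = ½·75·75 = 2812.50, centroid at (160.00, 25.00).
ΣA = 12937.50 cm², ΣAX̄ = 1133437.50 cm³, ΣAȲ = 450000.00 cm³.
X̄ = 1133437.50/12937.50 = 87.61 cm; Ȳ = 450000.00/12937.50 = 34.78 cm.

X̄ = 87.61 cm, Ȳ = 34.78 cm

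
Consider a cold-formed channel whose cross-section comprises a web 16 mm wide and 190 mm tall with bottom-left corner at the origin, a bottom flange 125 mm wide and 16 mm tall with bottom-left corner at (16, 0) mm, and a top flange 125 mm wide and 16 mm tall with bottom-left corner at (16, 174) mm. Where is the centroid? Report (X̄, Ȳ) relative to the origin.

web: A = 16 × 190 = 3040.00, centroid at (8.00, 95.00).
bottom flange: A = 125 × 16 = 2000.00, centroid at (78.50, 8.00).
top flange: A = 125 × 16 = 2000.00, centroid at (78.50, 182.00).
ΣA = 7040.00 mm²
ΣAX̄ = (3040.00)(8.00) + (2000.00)(78.50) + (2000.00)(78.50) = 338320.00 mm³
ΣAȲ = (3040.00)(95.00) + (2000.00)(8.00) + (2000.00)(182.00) = 668800.00 mm³
X̄ = 338320.00 / 7040.00 = 48.06 mm
Ȳ = 668800.00 / 7040.00 = 95.00 mm

X̄ = 48.06 mm, Ȳ = 95.00 mm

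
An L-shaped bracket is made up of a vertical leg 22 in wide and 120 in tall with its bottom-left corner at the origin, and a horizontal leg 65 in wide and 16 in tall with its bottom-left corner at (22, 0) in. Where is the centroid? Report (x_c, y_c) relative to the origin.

x_c = 23.29 in, y_c = 45.30 in

vertical leg: A = 22 × 120 = 2640.00, centroid at (11.00, 60.00).
horizontal leg: A = 65 × 16 = 1040.00, centroid at (54.50, 8.00).
ΣA = 3680.00 in², ΣAx_c = 85720.00 in³, ΣAy_c = 166720.00 in³.
x_c = 85720.00/3680.00 = 23.29 in; y_c = 166720.00/3680.00 = 45.30 in.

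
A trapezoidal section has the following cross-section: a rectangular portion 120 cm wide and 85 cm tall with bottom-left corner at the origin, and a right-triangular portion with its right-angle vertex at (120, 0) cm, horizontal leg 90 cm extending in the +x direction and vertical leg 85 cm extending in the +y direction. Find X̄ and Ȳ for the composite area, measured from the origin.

X̄ = 84.55 cm, Ȳ = 38.64 cm

rectangular portion: A = 120 × 85 = 10200.00, centroid at (60.00, 42.50).
triangular portion: A = ½·90·85 = 3825.00, centroid at (150.00, 28.33).
ΣA = 14025.00 cm²
ΣAX̄ = (10200.00)(60.00) + (3825.00)(150.00) = 1185750.00 cm³
ΣAȲ = (10200.00)(42.50) + (3825.00)(28.33) = 541875.00 cm³
X̄ = 1185750.00 / 14025.00 = 84.55 cm
Ȳ = 541875.00 / 14025.00 = 38.64 cm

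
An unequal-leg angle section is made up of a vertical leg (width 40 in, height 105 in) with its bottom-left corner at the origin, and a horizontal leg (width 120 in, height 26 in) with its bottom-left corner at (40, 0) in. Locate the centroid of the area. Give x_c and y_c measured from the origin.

Part | A | x̄ᵢ | ȳᵢ | A·x̄ᵢ | A·ȳᵢ
vertical leg | 4200.00 | 20.00 | 52.50 | 84000.00 | 220500.00
horizontal leg | 3120.00 | 100.00 | 13.00 | 312000.00 | 40560.00
Σ | 7320.00 |  |  | 396000.00 | 261060.00
x_c = 396000.00 / 7320.00 = 54.10 in
y_c = 261060.00 / 7320.00 = 35.66 in

x_c = 54.10 in, y_c = 35.66 in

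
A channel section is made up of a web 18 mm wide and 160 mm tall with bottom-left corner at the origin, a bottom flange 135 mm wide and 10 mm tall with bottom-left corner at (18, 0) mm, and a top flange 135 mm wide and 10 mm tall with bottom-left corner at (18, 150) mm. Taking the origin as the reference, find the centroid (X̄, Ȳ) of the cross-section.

X̄ = 46.02 mm, Ȳ = 80.00 mm

web: A = 18 × 160 = 2880.00, centroid at (9.00, 80.00).
bottom flange: A = 135 × 10 = 1350.00, centroid at (85.50, 5.00).
top flange: A = 135 × 10 = 1350.00, centroid at (85.50, 155.00).
ΣA = 5580.00 mm², ΣAX̄ = 256770.00 mm³, ΣAȲ = 446400.00 mm³.
X̄ = 256770.00/5580.00 = 46.02 mm; Ȳ = 446400.00/5580.00 = 80.00 mm.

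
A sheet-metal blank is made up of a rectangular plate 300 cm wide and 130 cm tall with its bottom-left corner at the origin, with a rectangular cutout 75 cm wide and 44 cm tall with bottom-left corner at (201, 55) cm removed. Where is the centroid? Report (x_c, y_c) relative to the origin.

x_c = 141.82 cm, y_c = 63.89 cm

plate: A = 300 × 130 = 39000.00, centroid at (150.00, 65.00).
hole: A = −(75 × 44) = -3300.00, centroid at (238.50, 77.00).
ΣA = 35700.00 cm², ΣAx_c = 5062950.00 cm³, ΣAy_c = 2280900.00 cm³.
x_c = 5062950.00/35700.00 = 141.82 cm; y_c = 2280900.00/35700.00 = 63.89 cm.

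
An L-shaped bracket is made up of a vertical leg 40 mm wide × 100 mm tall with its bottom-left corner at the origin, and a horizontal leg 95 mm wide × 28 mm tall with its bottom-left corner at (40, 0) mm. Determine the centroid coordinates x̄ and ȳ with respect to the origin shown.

vertical leg: A = 40 × 100 = 4000.00, centroid at (20.00, 50.00).
horizontal leg: A = 95 × 28 = 2660.00, centroid at (87.50, 14.00).
ΣA = 6660.00 mm², ΣAx̄ = 312750.00 mm³, ΣAȳ = 237240.00 mm³.
x̄ = 312750.00/6660.00 = 46.96 mm; ȳ = 237240.00/6660.00 = 35.62 mm.

x̄ = 46.96 mm, ȳ = 35.62 mm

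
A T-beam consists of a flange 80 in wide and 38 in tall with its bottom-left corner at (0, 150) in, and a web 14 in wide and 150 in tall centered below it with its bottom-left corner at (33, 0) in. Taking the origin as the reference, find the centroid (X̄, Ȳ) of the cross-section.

web: A = 14 × 150 = 2100.00, centroid at (40.00, 75.00).
flange: A = 80 × 38 = 3040.00, centroid at (40.00, 169.00).
ΣA = 5140.00 in², ΣAX̄ = 205600.00 in³, ΣAȲ = 671260.00 in³.
X̄ = 205600.00/5140.00 = 40.00 in; Ȳ = 671260.00/5140.00 = 130.60 in.

X̄ = 40.00 in, Ȳ = 130.60 in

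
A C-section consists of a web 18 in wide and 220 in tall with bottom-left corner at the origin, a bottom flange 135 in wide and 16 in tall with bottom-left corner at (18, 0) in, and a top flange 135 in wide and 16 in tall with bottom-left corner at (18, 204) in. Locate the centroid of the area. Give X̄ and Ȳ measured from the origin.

X̄ = 48.91 in, Ȳ = 110.00 in

web: A = 18 × 220 = 3960.00, centroid at (9.00, 110.00).
bottom flange: A = 135 × 16 = 2160.00, centroid at (85.50, 8.00).
top flange: A = 135 × 16 = 2160.00, centroid at (85.50, 212.00).
ΣA = 8280.00 in², ΣAX̄ = 405000.00 in³, ΣAȲ = 910800.00 in³.
X̄ = 405000.00/8280.00 = 48.91 in; Ȳ = 910800.00/8280.00 = 110.00 in.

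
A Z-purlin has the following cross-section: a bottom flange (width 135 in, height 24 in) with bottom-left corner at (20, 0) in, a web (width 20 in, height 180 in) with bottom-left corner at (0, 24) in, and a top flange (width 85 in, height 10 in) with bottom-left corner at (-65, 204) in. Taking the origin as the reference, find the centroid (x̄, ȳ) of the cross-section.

x̄ = 39.06 in, ȳ = 81.53 in

bottom flange: A = 135 × 24 = 3240.00, centroid at (87.50, 12.00).
web: A = 20 × 180 = 3600.00, centroid at (10.00, 114.00).
top flange: A = 85 × 10 = 850.00, centroid at (-22.50, 209.00).
ΣA = 7690.00 in², ΣAx̄ = 300375.00 in³, ΣAȳ = 626930.00 in³.
x̄ = 300375.00/7690.00 = 39.06 in; ȳ = 626930.00/7690.00 = 81.53 in.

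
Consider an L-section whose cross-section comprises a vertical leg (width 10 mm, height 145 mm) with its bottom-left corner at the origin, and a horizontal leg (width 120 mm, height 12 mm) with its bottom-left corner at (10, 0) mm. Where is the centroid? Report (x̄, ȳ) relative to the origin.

vertical leg: A = 10 × 145 = 1450.00, centroid at (5.00, 72.50).
horizontal leg: A = 120 × 12 = 1440.00, centroid at (70.00, 6.00).
ΣA = 2890.00 mm², ΣAx̄ = 108050.00 mm³, ΣAȳ = 113765.00 mm³.
x̄ = 108050.00/2890.00 = 37.39 mm; ȳ = 113765.00/2890.00 = 39.37 mm.

x̄ = 37.39 mm, ȳ = 39.37 mm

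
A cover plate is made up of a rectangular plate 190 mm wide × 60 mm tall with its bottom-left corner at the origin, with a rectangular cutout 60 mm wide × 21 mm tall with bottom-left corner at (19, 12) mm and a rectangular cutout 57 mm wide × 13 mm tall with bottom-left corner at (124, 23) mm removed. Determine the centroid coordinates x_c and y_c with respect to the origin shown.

x_c = 96.63 mm, y_c = 31.04 mm

plate: A = 190 × 60 = 11400.00, centroid at (95.00, 30.00).
hole 1: A = −(60 × 21) = -1260.00, centroid at (49.00, 22.50).
hole 2: A = −(57 × 13) = -741.00, centroid at (152.50, 29.50).
ΣA = 9399.00 mm²
ΣAx_c = (11400.00)(95.00) + (-1260.00)(49.00) + (-741.00)(152.50) = 908257.50 mm³
ΣAy_c = (11400.00)(30.00) + (-1260.00)(22.50) + (-741.00)(29.50) = 291790.50 mm³
x_c = 908257.50 / 9399.00 = 96.63 mm
y_c = 291790.50 / 9399.00 = 31.04 mm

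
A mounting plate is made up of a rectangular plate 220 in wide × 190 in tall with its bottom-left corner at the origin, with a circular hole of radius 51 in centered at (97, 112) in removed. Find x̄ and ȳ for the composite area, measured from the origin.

x̄ = 113.16 in, ȳ = 90.87 in

plate: A = 220 × 190 = 41800.00, centroid at (110.00, 95.00).
hole: A = −π·51² = -8171.28, centroid at (97.00, 112.00).
ΣA = 33628.72 in²
ΣAx̄ = (41800.00)(110.00) + (-8171.28)(97.00) = 3805385.60 in³
ΣAȳ = (41800.00)(95.00) + (-8171.28)(112.00) = 3055816.36 in³
x̄ = 3805385.60 / 33628.72 = 113.16 in
ȳ = 3055816.36 / 33628.72 = 90.87 in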